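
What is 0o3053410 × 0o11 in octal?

0o33607510

Multiply each base-8 digit by 9, carrying:
  0×9 = 0 → write 0
  1×9 = 9 → write 1 carry 1
  4×9+1 = 37 → write 5 carry 4
  3×9+4 = 31 → write 7 carry 3
  5×9+3 = 48 → write 0 carry 6
  0×9+6 = 6 → write 6
  3×9 = 27 → write 3 carry 3
  remaining carry: 3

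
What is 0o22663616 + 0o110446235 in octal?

Add column by column in base 8, right to left:
  6+5 = 3 carry 1
  1+3+1 = 5
  6+2 = 0 carry 1
  3+6+1 = 2 carry 1
  6+4+1 = 3 carry 1
  6+4+1 = 3 carry 1
  2+0+1 = 3
  2+1 = 3
  0+1 = 1

0o133332053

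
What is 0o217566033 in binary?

Each octal digit is 3 bits: 2=010 1=001 7=111 5=101 6=110 6=110 0=000 3=011 3=011.

0b10001111101110110000011011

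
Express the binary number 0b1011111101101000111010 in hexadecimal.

0x2FDA3A

Group the bits into nibbles: 0010 1111 1101 1010 0011 1010 → 2FDA3A.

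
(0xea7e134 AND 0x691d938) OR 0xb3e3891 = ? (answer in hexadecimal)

0xea7e134 AND 0x691d938 = 0x681c130.
Then OR with 0xb3e3891.

0xfbff9b1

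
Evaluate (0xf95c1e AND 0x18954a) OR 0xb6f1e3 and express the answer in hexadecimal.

0xbef5eb

0xf95c1e AND 0x18954a = 0x18140a.
Then OR with 0xb6f1e3.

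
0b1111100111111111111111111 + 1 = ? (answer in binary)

0b1111101000000000000000000

The trailing 18 digits are 1 (max in base 2), so adding 1 cascades: they roll to 0 and the next digit up increments.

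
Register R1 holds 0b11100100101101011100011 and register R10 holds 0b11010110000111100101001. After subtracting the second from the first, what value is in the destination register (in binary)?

Subtract column by column in base 2:
  1-1 → 0
  1-0 → 1
  0-0 → 0
  0-1 → 1 (borrow)
  0-0-1 → 1 (borrow)
  1-1-1 → 1 (borrow)
  1-0-1 → 0
  1-0 → 1
  0-1 → 1 (borrow)
  1-1-1 → 1 (borrow)
  0-1-1 → 0 (borrow)
  1-1-1 → 1 (borrow)
  1-0-1 → 0
  0-0 → 0
  1-0 → 1
  0-0 → 0
  0-1 → 1 (borrow)
  1-1-1 → 1 (borrow)
  0-0-1 → 1 (borrow)
  0-1-1 → 0 (borrow)
  1-0-1 → 0
  1-1 → 0
  1-1 → 0

0b1110100101110111010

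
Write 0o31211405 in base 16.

0x651305

Each octal digit is 3 bits: 3=011 1=001 2=010 1=001 1=001 4=100 0=000 5=101.
Group the bits into nibbles: 0110 0101 0001 0011 0000 0101 → 651305.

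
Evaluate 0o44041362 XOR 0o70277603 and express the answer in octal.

XOR each oct digit independently (no carries):
  4^7=3, 4^0=4, 0^2=2, 4^7=3, 1^7=6, 3^6=5, 6^0=6, 2^3=1

0o34236561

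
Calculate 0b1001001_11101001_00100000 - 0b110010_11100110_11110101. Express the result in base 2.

Subtract column by column in base 2:
  0-1 → 1 (borrow)
  0-0-1 → 1 (borrow)
  0-1-1 → 0 (borrow)
  0-0-1 → 1 (borrow)
  0-1-1 → 0 (borrow)
  1-1-1 → 1 (borrow)
  0-1-1 → 0 (borrow)
  0-1-1 → 0 (borrow)
  1-0-1 → 0
  0-1 → 1 (borrow)
  0-1-1 → 0 (borrow)
  1-0-1 → 0
  0-0 → 0
  1-1 → 0
  1-1 → 0
  1-1 → 0
  1-0 → 1
  0-1 → 1 (borrow)
  0-0-1 → 1 (borrow)
  1-0-1 → 0
  0-1 → 1 (borrow)
  0-1-1 → 0 (borrow)
  1-0-1 → 0

0b101110000001000101011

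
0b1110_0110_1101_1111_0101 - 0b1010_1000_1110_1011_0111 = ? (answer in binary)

0b111101111100111110

Subtract column by column in base 2:
  1-1 → 0
  0-1 → 1 (borrow)
  1-1-1 → 1 (borrow)
  0-0-1 → 1 (borrow)
  1-1-1 → 1 (borrow)
  1-1-1 → 1 (borrow)
  1-0-1 → 0
  1-1 → 0
  1-0 → 1
  0-1 → 1 (borrow)
  1-1-1 → 1 (borrow)
  1-1-1 → 1 (borrow)
  0-0-1 → 1 (borrow)
  1-0-1 → 0
  1-0 → 1
  0-1 → 1 (borrow)
  0-0-1 → 1 (borrow)
  1-1-1 → 1 (borrow)
  1-0-1 → 0
  1-1 → 0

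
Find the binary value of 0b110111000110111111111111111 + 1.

0b110111000111000000000000000

The trailing 15 digits are 1 (max in base 2), so adding 1 cascades: they roll to 0 and the next digit up increments.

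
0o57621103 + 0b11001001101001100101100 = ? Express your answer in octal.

0b11001001101001100101100 = 0o31151454 in octal.
Add column by column in base 8, right to left:
  3+4 = 7
  0+5 = 5
  1+4 = 5
  1+1 = 2
  2+5 = 7
  6+1 = 7
  7+1 = 0 carry 1
  5+3+1 = 1 carry 1
  final carry 1

0o110772557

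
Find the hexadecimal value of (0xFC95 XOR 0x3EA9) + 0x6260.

First 0xFC95 XOR 0x3EA9 = 0xC23C.
Add column by column in base 16, right to left:
  C+0 = C
  3+6 = 9
  2+2 = 4
  C+6 = 2 carry 1
  final carry 1

0x1249C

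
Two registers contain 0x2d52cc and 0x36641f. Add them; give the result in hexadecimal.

Add column by column in base 16, right to left:
  c+f = b carry 1
  c+1+1 = e
  2+4 = 6
  5+6 = b
  d+6 = 3 carry 1
  2+3+1 = 6

0x63b6eb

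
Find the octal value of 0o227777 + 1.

The trailing 4 digits are 7 (max in base 8), so adding 1 cascades: they roll to 0 and the next digit up increments.

0o230000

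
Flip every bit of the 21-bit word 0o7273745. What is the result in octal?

Each oct digit d becomes 7−d:
  7→0, 2→5, 7→0, 3→4, 7→0, 4→3, 5→2

0o0504032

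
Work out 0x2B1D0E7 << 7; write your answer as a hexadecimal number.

7 bits is not a whole number of base-16 digits; in binary: 10101100011101000011100111 << 7 = 101011000111010000111001110000000.

0x158E87380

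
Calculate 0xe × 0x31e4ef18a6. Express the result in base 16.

0x2ba85135914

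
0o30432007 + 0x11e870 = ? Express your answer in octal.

0x11e870 = 0o4364160 in octal.
Add column by column in base 8, right to left:
  7+0 = 7
  0+6 = 6
  0+1 = 1
  2+4 = 6
  3+6 = 1 carry 1
  4+3+1 = 0 carry 1
  0+4+1 = 5
  3+0 = 3

0o35016167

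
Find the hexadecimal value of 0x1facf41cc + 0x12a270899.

Add column by column in base 16, right to left:
  c+9 = 5 carry 1
  c+9+1 = 6 carry 1
  1+8+1 = a
  4+0 = 4
  f+7 = 6 carry 1
  c+2+1 = f
  a+a = 4 carry 1
  f+2+1 = 2 carry 1
  1+1+1 = 3

0x324f64a65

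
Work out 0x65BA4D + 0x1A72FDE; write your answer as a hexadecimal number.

Add column by column in base 16, right to left:
  D+E = B carry 1
  4+D+1 = 2 carry 1
  A+F+1 = A carry 1
  B+2+1 = E
  5+7 = C
  6+A = 0 carry 1
  0+1+1 = 2

0x20CEA2B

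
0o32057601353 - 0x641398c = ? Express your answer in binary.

0o32057601353 = 0b11010000101111110000001011101011 in binary.
0x641398c = 0b110010000010011100110001100 in binary.
Subtract column by column in base 2:
  1-0 → 1
  1-0 → 1
  0-1 → 1 (borrow)
  1-1-1 → 1 (borrow)
  0-0-1 → 1 (borrow)
  1-0-1 → 0
  1-0 → 1
  1-1 → 0
  0-1 → 1 (borrow)
  1-0-1 → 0
  0-0 → 0
  0-1 → 1 (borrow)
  0-1-1 → 0 (borrow)
  0-1-1 → 0 (borrow)
  0-0-1 → 1 (borrow)
  0-0-1 → 1 (borrow)
  1-1-1 → 1 (borrow)
  1-0-1 → 0
  1-0 → 1
  1-0 → 1
  1-0 → 1
  1-0 → 1
  0-1 → 1 (borrow)
  1-0-1 → 0
  0-0 → 0
  0-1 → 1 (borrow)
  0-1-1 → 0 (borrow)
  0-0-1 → 1 (borrow)
  1-0-1 → 0
  0-0 → 0
  1-0 → 1
  1-0 → 1

0b11001010011111011100100101011111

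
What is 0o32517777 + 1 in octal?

The trailing 4 digits are 7 (max in base 8), so adding 1 cascades: they roll to 0 and the next digit up increments.

0o32520000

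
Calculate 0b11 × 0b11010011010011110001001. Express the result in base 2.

0b1001111001111011010011011

Multiply each base-2 digit by 3, carrying:
  1×3 = 3 → write 1 carry 1
  0×3+1 = 1 → write 1
  0×3 = 0 → write 0
  1×3 = 3 → write 1 carry 1
  0×3+1 = 1 → write 1
  0×3 = 0 → write 0
  0×3 = 0 → write 0
  1×3 = 3 → write 1 carry 1
  1×3+1 = 4 → write 0 carry 2
  1×3+2 = 5 → write 1 carry 2
  1×3+2 = 5 → write 1 carry 2
  0×3+2 = 2 → write 0 carry 1
  0×3+1 = 1 → write 1
  1×3 = 3 → write 1 carry 1
  0×3+1 = 1 → write 1
  1×3 = 3 → write 1 carry 1
  1×3+1 = 4 → write 0 carry 2
  0×3+2 = 2 → write 0 carry 1
  0×3+1 = 1 → write 1
  1×3 = 3 → write 1 carry 1
  0×3+1 = 1 → write 1
  1×3 = 3 → write 1 carry 1
  1×3+1 = 4 → write 0 carry 2
  remaining carry: 10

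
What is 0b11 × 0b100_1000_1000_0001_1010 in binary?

0b11011001100001001110

Multiply each base-2 digit by 3, carrying:
  0×3 = 0 → write 0
  1×3 = 3 → write 1 carry 1
  0×3+1 = 1 → write 1
  1×3 = 3 → write 1 carry 1
  1×3+1 = 4 → write 0 carry 2
  0×3+2 = 2 → write 0 carry 1
  0×3+1 = 1 → write 1
  0×3 = 0 → write 0
  0×3 = 0 → write 0
  0×3 = 0 → write 0
  0×3 = 0 → write 0
  1×3 = 3 → write 1 carry 1
  0×3+1 = 1 → write 1
  0×3 = 0 → write 0
  0×3 = 0 → write 0
  1×3 = 3 → write 1 carry 1
  0×3+1 = 1 → write 1
  0×3 = 0 → write 0
  1×3 = 3 → write 1 carry 1
  remaining carry: 1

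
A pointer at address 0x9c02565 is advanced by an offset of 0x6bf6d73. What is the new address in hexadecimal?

0x107f92d8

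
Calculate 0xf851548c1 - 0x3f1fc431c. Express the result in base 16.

0xb931905a5

Subtract column by column in base 16:
  1-c → 5 (borrow)
  c-1-1 → a
  8-3 → 5
  4-4 → 0
  5-c → 9 (borrow)
  1-f-1 → 1 (borrow)
  5-1-1 → 3
  8-f → 9 (borrow)
  f-3-1 → b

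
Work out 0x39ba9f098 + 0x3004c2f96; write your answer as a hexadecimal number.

Add column by column in base 16, right to left:
  8+6 = e
  9+9 = 2 carry 1
  0+f+1 = 0 carry 1
  f+2+1 = 2 carry 1
  9+c+1 = 6 carry 1
  a+4+1 = f
  b+0 = b
  9+0 = 9
  3+3 = 6

0x69bf6202e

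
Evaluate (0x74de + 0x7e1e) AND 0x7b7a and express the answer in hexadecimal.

0x7278

Add column by column in base 16, right to left:
  e+e = c carry 1
  d+1+1 = f
  4+e = 2 carry 1
  7+7+1 = f
Sum = 0xf2fc; now AND with 0x7b7a:
  f&7=7, 2&b=2, f&7=7, c&a=8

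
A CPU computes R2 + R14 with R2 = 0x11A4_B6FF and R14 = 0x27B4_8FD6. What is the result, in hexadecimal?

Add column by column in base 16, right to left:
  F+6 = 5 carry 1
  F+D+1 = D carry 1
  6+F+1 = 6 carry 1
  B+8+1 = 4 carry 1
  4+4+1 = 9
  A+B = 5 carry 1
  1+7+1 = 9
  1+2 = 3

0x395946D5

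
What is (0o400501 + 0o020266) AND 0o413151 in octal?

Add column by column in base 8, right to left:
  1+6 = 7
  0+6 = 6
  5+2 = 7
  0+0 = 0
  0+2 = 2
  4+0 = 4
Sum = 0o420767; now AND with 0o413151:
  4&4=4, 2&1=0, 0&3=0, 7&1=1, 6&5=4, 7&1=1

0o400141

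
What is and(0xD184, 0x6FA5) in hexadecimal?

AND each hex digit independently (no carries):
  D&6=4, 1&F=1, 8&A=8, 4&5=4

0x4184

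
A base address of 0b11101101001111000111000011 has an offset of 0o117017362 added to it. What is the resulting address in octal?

0o474210265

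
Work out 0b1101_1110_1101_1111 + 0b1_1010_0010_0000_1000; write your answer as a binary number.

0b101000000011100111

Add column by column in base 2, right to left:
  1+0 = 1
  1+0 = 1
  1+0 = 1
  1+1 = 0 carry 1
  1+0+1 = 0 carry 1
  0+0+1 = 1
  1+0 = 1
  1+0 = 1
  0+0 = 0
  1+1 = 0 carry 1
  1+0+1 = 0 carry 1
  1+0+1 = 0 carry 1
  1+0+1 = 0 carry 1
  0+1+1 = 0 carry 1
  1+0+1 = 0 carry 1
  1+1+1 = 1 carry 1
  0+1+1 = 0 carry 1
  final carry 1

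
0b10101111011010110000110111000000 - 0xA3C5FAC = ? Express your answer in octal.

0b10101111011010110000110111000000 = 0o25732606700 in octal.
0xA3C5FAC = 0o1217057654 in octal.
Subtract column by column in base 8:
  0-4 → 4 (borrow)
  0-5-1 → 2 (borrow)
  7-6-1 → 0
  6-7 → 7 (borrow)
  0-5-1 → 2 (borrow)
  6-0-1 → 5
  2-7 → 3 (borrow)
  3-1-1 → 1
  7-2 → 5
  5-1 → 4
  2-0 → 2

0o24513527024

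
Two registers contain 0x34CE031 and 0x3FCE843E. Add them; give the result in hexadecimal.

0x431B646F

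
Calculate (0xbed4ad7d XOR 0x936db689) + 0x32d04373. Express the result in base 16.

0x60895f67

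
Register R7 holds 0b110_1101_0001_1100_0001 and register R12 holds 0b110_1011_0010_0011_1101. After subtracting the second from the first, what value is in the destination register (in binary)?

0b1111110000100

Subtract column by column in base 2:
  1-1 → 0
  0-0 → 0
  0-1 → 1 (borrow)
  0-1-1 → 0 (borrow)
  0-1-1 → 0 (borrow)
  0-1-1 → 0 (borrow)
  1-0-1 → 0
  1-0 → 1
  1-0 → 1
  0-1 → 1 (borrow)
  0-0-1 → 1 (borrow)
  0-0-1 → 1 (borrow)
  1-1-1 → 1 (borrow)
  0-1-1 → 0 (borrow)
  1-0-1 → 0
  1-1 → 0
  0-0 → 0
  1-1 → 0
  1-1 → 0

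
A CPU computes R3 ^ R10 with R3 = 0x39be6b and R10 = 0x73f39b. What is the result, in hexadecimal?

0x4a4df0

XOR each hex digit independently (no carries):
  3^7=4, 9^3=a, b^f=4, e^3=d, 6^9=f, b^b=0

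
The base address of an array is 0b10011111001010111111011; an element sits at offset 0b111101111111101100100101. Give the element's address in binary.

Add column by column in base 2, right to left:
  1+1 = 0 carry 1
  1+0+1 = 0 carry 1
  0+1+1 = 0 carry 1
  1+0+1 = 0 carry 1
  1+0+1 = 0 carry 1
  1+1+1 = 1 carry 1
  1+0+1 = 0 carry 1
  1+0+1 = 0 carry 1
  1+1+1 = 1 carry 1
  0+1+1 = 0 carry 1
  1+0+1 = 0 carry 1
  0+1+1 = 0 carry 1
  1+1+1 = 1 carry 1
  0+1+1 = 0 carry 1
  0+1+1 = 0 carry 1
  1+1+1 = 1 carry 1
  1+1+1 = 1 carry 1
  1+1+1 = 1 carry 1
  1+1+1 = 1 carry 1
  1+0+1 = 0 carry 1
  0+1+1 = 0 carry 1
  0+1+1 = 0 carry 1
  1+1+1 = 1 carry 1
  0+1+1 = 0 carry 1
  final carry 1

0b1010001111001000100100000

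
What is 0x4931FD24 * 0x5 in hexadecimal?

0x16DF9F1B4

Multiply each base-16 digit by 5, carrying:
  4×5 = 20 → write 4 carry 1
  2×5+1 = 11 → write B
  D×5 = 65 → write 1 carry 4
  F×5+4 = 79 → write F carry 4
  1×5+4 = 9 → write 9
  3×5 = 15 → write F
  9×5 = 45 → write D carry 2
  4×5+2 = 22 → write 6 carry 1
  remaining carry: 1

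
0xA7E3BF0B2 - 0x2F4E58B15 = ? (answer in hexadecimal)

Subtract column by column in base 16:
  2-5 → D (borrow)
  B-1-1 → 9
  0-B → 5 (borrow)
  F-8-1 → 6
  B-5 → 6
  3-E → 5 (borrow)
  E-4-1 → 9
  7-F → 8 (borrow)
  A-2-1 → 7

0x78956659D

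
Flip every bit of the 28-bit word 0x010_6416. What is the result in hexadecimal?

Each hex digit d becomes F−d:
  0→F, 1→E, 0→F, 6→9, 4→B, 1→E, 6→9

0xFEF9BE9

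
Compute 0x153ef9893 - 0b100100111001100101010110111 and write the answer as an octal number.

0x153ef9893 = 0o52373714223 in octal.
0b100100111001100101010110111 = 0o447145267 in octal.
Subtract column by column in base 8:
  3-7 → 4 (borrow)
  2-6-1 → 3 (borrow)
  2-2-1 → 7 (borrow)
  4-5-1 → 6 (borrow)
  1-4-1 → 4 (borrow)
  7-1-1 → 5
  3-7 → 4 (borrow)
  7-4-1 → 2
  3-4 → 7 (borrow)
  2-0-1 → 1
  5-0 → 5

0o51724546734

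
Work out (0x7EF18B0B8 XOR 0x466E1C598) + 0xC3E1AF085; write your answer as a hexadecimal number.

First 0x7EF18B0B8 XOR 0x466E1C598 = 0x389F97520.
Add column by column in base 16, right to left:
  0+5 = 5
  2+8 = A
  5+0 = 5
  7+F = 6 carry 1
  9+A+1 = 4 carry 1
  F+1+1 = 1 carry 1
  9+E+1 = 8 carry 1
  8+3+1 = C
  3+C = F

0xFC81465A5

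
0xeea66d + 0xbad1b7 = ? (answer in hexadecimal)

0x1a97824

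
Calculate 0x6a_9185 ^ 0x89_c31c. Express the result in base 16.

0xe35299

XOR each hex digit independently (no carries):
  6^8=e, a^9=3, 9^c=5, 1^3=2, 8^1=9, 5^c=9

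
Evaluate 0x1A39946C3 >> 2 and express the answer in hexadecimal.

2 bits is not a whole number of base-16 digits; in binary: 110100011100110010100011011000011 >> 2 = 1101000111001100101000110110000.

0x68E651B0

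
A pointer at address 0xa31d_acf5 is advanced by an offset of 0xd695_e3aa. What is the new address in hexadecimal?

0x179b3909f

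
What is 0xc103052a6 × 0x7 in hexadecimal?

0x547152428a

Multiply each base-16 digit by 7, carrying:
  6×7 = 42 → write a carry 2
  a×7+2 = 72 → write 8 carry 4
  2×7+4 = 18 → write 2 carry 1
  5×7+1 = 36 → write 4 carry 2
  0×7+2 = 2 → write 2
  3×7 = 21 → write 5 carry 1
  0×7+1 = 1 → write 1
  1×7 = 7 → write 7
  c×7 = 84 → write 4 carry 5
  remaining carry: 5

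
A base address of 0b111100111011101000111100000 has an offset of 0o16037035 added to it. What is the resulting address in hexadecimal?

0b111100111011101000111100000 = 0x79DD1E0 in hexadecimal.
0o16037035 = 0x383E1D in hexadecimal.
Add column by column in base 16, right to left:
  0+D = D
  E+1 = F
  1+E = F
  D+3 = 0 carry 1
  D+8+1 = 6 carry 1
  9+3+1 = D
  7+0 = 7

0x7D60FFD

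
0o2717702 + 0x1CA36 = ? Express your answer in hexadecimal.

0xD69F8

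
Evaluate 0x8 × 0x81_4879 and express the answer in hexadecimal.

Multiply each base-16 digit by 8, carrying:
  9×8 = 72 → write 8 carry 4
  7×8+4 = 60 → write C carry 3
  8×8+3 = 67 → write 3 carry 4
  4×8+4 = 36 → write 4 carry 2
  1×8+2 = 10 → write A
  8×8 = 64 → write 0 carry 4
  remaining carry: 4

0x40A43C8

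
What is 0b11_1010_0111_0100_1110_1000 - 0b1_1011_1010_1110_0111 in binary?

0b1110001011101000000001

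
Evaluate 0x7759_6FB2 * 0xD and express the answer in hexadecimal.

0x60F8AAC0A

Multiply each base-16 digit by 13, carrying:
  2×13 = 26 → write A carry 1
  B×13+1 = 144 → write 0 carry 9
  F×13+9 = 204 → write C carry 12
  6×13+12 = 90 → write A carry 5
  9×13+5 = 122 → write A carry 7
  5×13+7 = 72 → write 8 carry 4
  7×13+4 = 95 → write F carry 5
  7×13+5 = 96 → write 0 carry 6
  remaining carry: 6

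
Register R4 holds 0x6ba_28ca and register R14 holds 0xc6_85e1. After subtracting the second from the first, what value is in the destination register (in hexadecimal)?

0x5f3a2e9

Subtract column by column in base 16:
  a-1 → 9
  c-e → e (borrow)
  8-5-1 → 2
  2-8 → a (borrow)
  a-6-1 → 3
  b-c → f (borrow)
  6-0-1 → 5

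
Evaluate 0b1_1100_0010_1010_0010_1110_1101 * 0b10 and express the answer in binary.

Multiply each base-2 digit by 2, carrying:
  1×2 = 2 → write 0 carry 1
  0×2+1 = 1 → write 1
  1×2 = 2 → write 0 carry 1
  1×2+1 = 3 → write 1 carry 1
  0×2+1 = 1 → write 1
  1×2 = 2 → write 0 carry 1
  1×2+1 = 3 → write 1 carry 1
  1×2+1 = 3 → write 1 carry 1
  0×2+1 = 1 → write 1
  1×2 = 2 → write 0 carry 1
  0×2+1 = 1 → write 1
  0×2 = 0 → write 0
  0×2 = 0 → write 0
  1×2 = 2 → write 0 carry 1
  0×2+1 = 1 → write 1
  1×2 = 2 → write 0 carry 1
  0×2+1 = 1 → write 1
  1×2 = 2 → write 0 carry 1
  0×2+1 = 1 → write 1
  0×2 = 0 → write 0
  0×2 = 0 → write 0
  0×2 = 0 → write 0
  1×2 = 2 → write 0 carry 1
  1×2+1 = 3 → write 1 carry 1
  1×2+1 = 3 → write 1 carry 1
  remaining carry: 1

0b11100001010100010111011010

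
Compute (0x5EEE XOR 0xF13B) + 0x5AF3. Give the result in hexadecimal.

0x10AC8

First 0x5EEE XOR 0xF13B = 0xAFD5.
Add column by column in base 16, right to left:
  5+3 = 8
  D+F = C carry 1
  F+A+1 = A carry 1
  A+5+1 = 0 carry 1
  final carry 1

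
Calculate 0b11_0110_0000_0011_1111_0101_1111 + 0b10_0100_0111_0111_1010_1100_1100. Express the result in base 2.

Add column by column in base 2, right to left:
  1+0 = 1
  1+0 = 1
  1+1 = 0 carry 1
  1+1+1 = 1 carry 1
  1+0+1 = 0 carry 1
  0+0+1 = 1
  1+1 = 0 carry 1
  0+1+1 = 0 carry 1
  1+0+1 = 0 carry 1
  1+1+1 = 1 carry 1
  1+0+1 = 0 carry 1
  1+1+1 = 1 carry 1
  1+1+1 = 1 carry 1
  1+1+1 = 1 carry 1
  0+1+1 = 0 carry 1
  0+0+1 = 1
  0+1 = 1
  0+1 = 1
  0+1 = 1
  0+0 = 0
  0+0 = 0
  1+0 = 1
  1+1 = 0 carry 1
  0+0+1 = 1
  1+0 = 1
  1+1 = 0 carry 1
  final carry 1

0b101101001111011101000101011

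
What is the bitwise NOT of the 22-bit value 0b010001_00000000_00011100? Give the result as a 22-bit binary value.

Invert each bit: 0100010000000000011100 → 1011101111111111100011.

0b1011101111111111100011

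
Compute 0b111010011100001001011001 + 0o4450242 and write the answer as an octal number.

0o77011373

0b111010011100001001011001 = 0o72341131 in octal.
Add column by column in base 8, right to left:
  1+2 = 3
  3+4 = 7
  1+2 = 3
  1+0 = 1
  4+5 = 1 carry 1
  3+4+1 = 0 carry 1
  2+4+1 = 7
  7+0 = 7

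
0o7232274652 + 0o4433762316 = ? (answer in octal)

Add column by column in base 8, right to left:
  2+6 = 0 carry 1
  5+1+1 = 7
  6+3 = 1 carry 1
  4+2+1 = 7
  7+6 = 5 carry 1
  2+7+1 = 2 carry 1
  2+3+1 = 6
  3+3 = 6
  2+4 = 6
  7+4 = 3 carry 1
  final carry 1

0o13666257170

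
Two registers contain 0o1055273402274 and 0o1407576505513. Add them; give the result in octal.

0o2465072110007

Add column by column in base 8, right to left:
  4+3 = 7
  7+1 = 0 carry 1
  2+5+1 = 0 carry 1
  2+5+1 = 0 carry 1
  0+0+1 = 1
  4+5 = 1 carry 1
  3+6+1 = 2 carry 1
  7+7+1 = 7 carry 1
  2+5+1 = 0 carry 1
  5+7+1 = 5 carry 1
  5+0+1 = 6
  0+4 = 4
  1+1 = 2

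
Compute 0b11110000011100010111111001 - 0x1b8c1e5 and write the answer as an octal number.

0b11110000011100010111111001 = 0o360342771 in octal.
0x1b8c1e5 = 0o156140745 in octal.
Subtract column by column in base 8:
  1-5 → 4 (borrow)
  7-4-1 → 2
  7-7 → 0
  2-0 → 2
  4-4 → 0
  3-1 → 2
  0-6 → 2 (borrow)
  6-5-1 → 0
  3-1 → 2

0o202202024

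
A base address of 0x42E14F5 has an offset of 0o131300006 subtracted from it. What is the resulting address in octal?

0x42E14F5 = 0o413412365 in octal.
Subtract column by column in base 8:
  5-6 → 7 (borrow)
  6-0-1 → 5
  3-0 → 3
  2-0 → 2
  1-0 → 1
  4-3 → 1
  3-1 → 2
  1-3 → 6 (borrow)
  4-1-1 → 2

0o262112357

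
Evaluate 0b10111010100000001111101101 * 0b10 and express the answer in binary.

Multiply each base-2 digit by 2, carrying:
  1×2 = 2 → write 0 carry 1
  0×2+1 = 1 → write 1
  1×2 = 2 → write 0 carry 1
  1×2+1 = 3 → write 1 carry 1
  0×2+1 = 1 → write 1
  1×2 = 2 → write 0 carry 1
  1×2+1 = 3 → write 1 carry 1
  1×2+1 = 3 → write 1 carry 1
  1×2+1 = 3 → write 1 carry 1
  1×2+1 = 3 → write 1 carry 1
  0×2+1 = 1 → write 1
  0×2 = 0 → write 0
  0×2 = 0 → write 0
  0×2 = 0 → write 0
  0×2 = 0 → write 0
  0×2 = 0 → write 0
  0×2 = 0 → write 0
  1×2 = 2 → write 0 carry 1
  0×2+1 = 1 → write 1
  1×2 = 2 → write 0 carry 1
  0×2+1 = 1 → write 1
  1×2 = 2 → write 0 carry 1
  1×2+1 = 3 → write 1 carry 1
  1×2+1 = 3 → write 1 carry 1
  0×2+1 = 1 → write 1
  1×2 = 2 → write 0 carry 1
  remaining carry: 1

0b101110101000000011111011010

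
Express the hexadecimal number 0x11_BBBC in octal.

0o4335674

Expand each hex digit to 4 bits: 1=0001 1=0001 B=1011 B=1011 B=1011 C=1100.
Group the bits in threes: 100 011 011 101 110 111 100 → 4335674.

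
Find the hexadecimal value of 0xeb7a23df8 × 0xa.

Multiply each base-16 digit by 10, carrying:
  8×10 = 80 → write 0 carry 5
  f×10+5 = 155 → write b carry 9
  d×10+9 = 139 → write b carry 8
  3×10+8 = 38 → write 6 carry 2
  2×10+2 = 22 → write 6 carry 1
  a×10+1 = 101 → write 5 carry 6
  7×10+6 = 76 → write c carry 4
  b×10+4 = 114 → write 2 carry 7
  e×10+7 = 147 → write 3 carry 9
  remaining carry: 9

0x932c566bb0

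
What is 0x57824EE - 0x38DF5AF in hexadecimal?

0x1EA2F3F

Subtract column by column in base 16:
  E-F → F (borrow)
  E-A-1 → 3
  4-5 → F (borrow)
  2-F-1 → 2 (borrow)
  8-D-1 → A (borrow)
  7-8-1 → E (borrow)
  5-3-1 → 1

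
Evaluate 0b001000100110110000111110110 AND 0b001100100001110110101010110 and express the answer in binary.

AND bit by bit (1 only where both bits are 1):
  001000100110110000111110110
& 001100100001110110101010110
= 001000100000110000101010110

0b001000100000110000101010110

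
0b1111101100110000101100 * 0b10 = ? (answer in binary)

0b11111011001100001011000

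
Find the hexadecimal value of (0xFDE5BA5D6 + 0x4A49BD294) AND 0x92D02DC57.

0x25842

Add column by column in base 16, right to left:
  6+4 = A
  D+9 = 6 carry 1
  5+2+1 = 8
  A+D = 7 carry 1
  B+B+1 = 7 carry 1
  5+9+1 = F
  E+4 = 2 carry 1
  D+A+1 = 8 carry 1
  F+4+1 = 4 carry 1
  final carry 1
Sum = 0x1482F7786A; now AND with 0x92D02DC57:
  1&0=0, 4&9=0, 8&2=0, 2&D=0, F&0=0, 7&2=2, 7&D=5, 8&C=8, 6&5=4, A&7=2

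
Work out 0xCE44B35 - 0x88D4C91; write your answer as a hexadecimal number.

0x456FEA4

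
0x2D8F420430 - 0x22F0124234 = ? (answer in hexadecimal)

Subtract column by column in base 16:
  0-4 → C (borrow)
  3-3-1 → F (borrow)
  4-2-1 → 1
  0-4 → C (borrow)
  2-2-1 → F (borrow)
  4-1-1 → 2
  F-0 → F
  8-F → 9 (borrow)
  D-2-1 → A
  2-2 → 0

0xA9F2FC1FC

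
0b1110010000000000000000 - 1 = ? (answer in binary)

0b1110001111111111111111

The trailing 16 digits are 0, so subtracting 1 borrows through: they become 1 and the next digit up decrements.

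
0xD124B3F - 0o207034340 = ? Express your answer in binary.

0xD124B3F = 0b1101000100100100101100111111 in binary.
0o207034340 = 0b10000111000011100011100000 in binary.
Subtract column by column in base 2:
  1-0 → 1
  1-0 → 1
  1-0 → 1
  1-0 → 1
  1-0 → 1
  1-1 → 0
  0-1 → 1 (borrow)
  0-1-1 → 0 (borrow)
  1-0-1 → 0
  1-0 → 1
  0-0 → 0
  1-1 → 0
  0-1 → 1 (borrow)
  0-1-1 → 0 (borrow)
  1-0-1 → 0
  0-0 → 0
  0-0 → 0
  1-0 → 1
  0-1 → 1 (borrow)
  0-1-1 → 0 (borrow)
  1-1-1 → 1 (borrow)
  0-0-1 → 1 (borrow)
  0-0-1 → 1 (borrow)
  0-0-1 → 1 (borrow)
  1-0-1 → 0
  0-1 → 1 (borrow)
  1-0-1 → 0
  1-0 → 1

0b1010111101100001001001011111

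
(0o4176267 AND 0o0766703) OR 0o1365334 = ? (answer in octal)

0o4176267 AND 0o0766703 = 0o0166203.
Then OR with 0o1365334.

0o1367337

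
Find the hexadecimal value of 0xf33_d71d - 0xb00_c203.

Subtract column by column in base 16:
  d-3 → a
  1-0 → 1
  7-2 → 5
  d-c → 1
  3-0 → 3
  3-0 → 3
  f-b → 4

0x433151a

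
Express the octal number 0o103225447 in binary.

0b1000011010010101100100111

Each octal digit is 3 bits: 1=001 0=000 3=011 2=010 2=010 5=101 4=100 4=100 7=111.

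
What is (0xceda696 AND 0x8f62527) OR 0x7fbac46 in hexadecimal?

0xceda696 AND 0x8f62527 = 0x8e42406.
Then OR with 0x7fbac46.

0xfffac46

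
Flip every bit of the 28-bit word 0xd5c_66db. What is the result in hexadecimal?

0x2a39924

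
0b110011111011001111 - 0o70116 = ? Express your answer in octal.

0b110011111011001111 = 0o637317 in octal.
Subtract column by column in base 8:
  7-6 → 1
  1-1 → 0
  3-1 → 2
  7-0 → 7
  3-7 → 4 (borrow)
  6-0-1 → 5

0o547201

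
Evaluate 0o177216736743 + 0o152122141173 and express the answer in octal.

Add column by column in base 8, right to left:
  3+3 = 6
  4+7 = 3 carry 1
  7+1+1 = 1 carry 1
  6+1+1 = 0 carry 1
  3+4+1 = 0 carry 1
  7+1+1 = 1 carry 1
  6+2+1 = 1 carry 1
  1+2+1 = 4
  2+1 = 3
  7+2 = 1 carry 1
  7+5+1 = 5 carry 1
  1+1+1 = 3

0o351341100136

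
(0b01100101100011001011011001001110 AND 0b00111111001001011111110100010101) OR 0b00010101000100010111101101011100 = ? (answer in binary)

0b110101000101011111111101011100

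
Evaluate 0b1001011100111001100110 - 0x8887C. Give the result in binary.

0x8887C = 0b10001000100001111100 in binary.
Subtract column by column in base 2:
  0-0 → 0
  1-0 → 1
  1-1 → 0
  0-1 → 1 (borrow)
  0-1-1 → 0 (borrow)
  1-1-1 → 1 (borrow)
  1-1-1 → 1 (borrow)
  0-0-1 → 1 (borrow)
  0-0-1 → 1 (borrow)
  1-0-1 → 0
  1-0 → 1
  1-1 → 0
  0-0 → 0
  0-0 → 0
  1-0 → 1
  1-1 → 0
  1-0 → 1
  0-0 → 0
  1-0 → 1
  0-1 → 1 (borrow)
  0-0-1 → 1 (borrow)
  1-0-1 → 0

0b111010100010111101010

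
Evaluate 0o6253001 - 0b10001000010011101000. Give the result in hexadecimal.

0x10D119

0o6253001 = 0x195601 in hexadecimal.
0b10001000010011101000 = 0x884E8 in hexadecimal.
Subtract column by column in base 16:
  1-8 → 9 (borrow)
  0-E-1 → 1 (borrow)
  6-4-1 → 1
  5-8 → D (borrow)
  9-8-1 → 0
  1-0 → 1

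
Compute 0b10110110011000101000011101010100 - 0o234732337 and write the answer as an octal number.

0b10110110011000101000011101010100 = 0o26630503524 in octal.
Subtract column by column in base 8:
  4-7 → 5 (borrow)
  2-3-1 → 6 (borrow)
  5-3-1 → 1
  3-2 → 1
  0-3 → 5 (borrow)
  5-7-1 → 5 (borrow)
  0-4-1 → 3 (borrow)
  3-3-1 → 7 (borrow)
  6-2-1 → 3
  6-0 → 6
  2-0 → 2

0o26373551165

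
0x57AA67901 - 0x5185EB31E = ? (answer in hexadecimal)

Subtract column by column in base 16:
  1-E → 3 (borrow)
  0-1-1 → E (borrow)
  9-3-1 → 5
  7-B → C (borrow)
  6-E-1 → 7 (borrow)
  A-5-1 → 4
  A-8 → 2
  7-1 → 6
  5-5 → 0

0x6247C5E3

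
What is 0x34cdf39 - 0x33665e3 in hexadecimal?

Subtract column by column in base 16:
  9-3 → 6
  3-e → 5 (borrow)
  f-5-1 → 9
  d-6 → 7
  c-6 → 6
  4-3 → 1
  3-3 → 0

0x167956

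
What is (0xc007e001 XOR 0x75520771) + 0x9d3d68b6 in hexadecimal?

0x152935026

First 0xc007e001 XOR 0x75520771 = 0xb555e770.
Add column by column in base 16, right to left:
  0+6 = 6
  7+b = 2 carry 1
  7+8+1 = 0 carry 1
  e+6+1 = 5 carry 1
  5+d+1 = 3 carry 1
  5+3+1 = 9
  5+d = 2 carry 1
  b+9+1 = 5 carry 1
  final carry 1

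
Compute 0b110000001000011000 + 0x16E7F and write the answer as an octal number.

0o1070227

0b110000001000011000 = 0o601030 in octal.
0x16E7F = 0o267177 in octal.
Add column by column in base 8, right to left:
  0+7 = 7
  3+7 = 2 carry 1
  0+1+1 = 2
  1+7 = 0 carry 1
  0+6+1 = 7
  6+2 = 0 carry 1
  final carry 1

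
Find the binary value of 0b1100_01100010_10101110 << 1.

Left shift by 1: append 1 zero bit.

0b110001100010101011100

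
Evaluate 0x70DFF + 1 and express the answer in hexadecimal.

The trailing 2 digits are F (max in base 16), so adding 1 cascades: they roll to 0 and the next digit up increments.

0x70E00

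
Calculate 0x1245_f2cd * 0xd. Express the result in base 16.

Multiply each base-16 digit by 13, carrying:
  d×13 = 169 → write 9 carry 10
  c×13+10 = 166 → write 6 carry 10
  2×13+10 = 36 → write 4 carry 2
  f×13+2 = 197 → write 5 carry 12
  5×13+12 = 77 → write d carry 4
  4×13+4 = 56 → write 8 carry 3
  2×13+3 = 29 → write d carry 1
  1×13+1 = 14 → write e

0xed8d5469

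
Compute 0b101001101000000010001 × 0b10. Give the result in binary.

Multiply each base-2 digit by 2, carrying:
  1×2 = 2 → write 0 carry 1
  0×2+1 = 1 → write 1
  0×2 = 0 → write 0
  0×2 = 0 → write 0
  1×2 = 2 → write 0 carry 1
  0×2+1 = 1 → write 1
  0×2 = 0 → write 0
  0×2 = 0 → write 0
  0×2 = 0 → write 0
  0×2 = 0 → write 0
  0×2 = 0 → write 0
  0×2 = 0 → write 0
  1×2 = 2 → write 0 carry 1
  0×2+1 = 1 → write 1
  1×2 = 2 → write 0 carry 1
  1×2+1 = 3 → write 1 carry 1
  0×2+1 = 1 → write 1
  0×2 = 0 → write 0
  1×2 = 2 → write 0 carry 1
  0×2+1 = 1 → write 1
  1×2 = 2 → write 0 carry 1
  remaining carry: 1

0b1010011010000000100010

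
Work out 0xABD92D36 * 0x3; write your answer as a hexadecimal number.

Multiply each base-16 digit by 3, carrying:
  6×3 = 18 → write 2 carry 1
  3×3+1 = 10 → write A
  D×3 = 39 → write 7 carry 2
  2×3+2 = 8 → write 8
  9×3 = 27 → write B carry 1
  D×3+1 = 40 → write 8 carry 2
  B×3+2 = 35 → write 3 carry 2
  A×3+2 = 32 → write 0 carry 2
  remaining carry: 2

0x2038B87A2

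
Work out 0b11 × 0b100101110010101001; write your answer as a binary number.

0b1110001010111111011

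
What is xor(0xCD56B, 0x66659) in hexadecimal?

0xAB332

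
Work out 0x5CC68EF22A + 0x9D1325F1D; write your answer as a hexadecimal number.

0x6697C15147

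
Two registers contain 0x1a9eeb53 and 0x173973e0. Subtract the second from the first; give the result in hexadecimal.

0x3657773

Subtract column by column in base 16:
  3-0 → 3
  5-e → 7 (borrow)
  b-3-1 → 7
  e-7 → 7
  e-9 → 5
  9-3 → 6
  a-7 → 3
  1-1 → 0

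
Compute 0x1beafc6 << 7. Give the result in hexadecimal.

0xdf57e300

7 bits is not a whole number of base-16 digits; in binary: 1101111101010111111000110 << 7 = 11011111010101111110001100000000.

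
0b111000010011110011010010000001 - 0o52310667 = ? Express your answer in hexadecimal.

0x37a5a2ca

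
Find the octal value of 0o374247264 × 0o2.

0o770516550

Multiply each base-8 digit by 2, carrying:
  4×2 = 8 → write 0 carry 1
  6×2+1 = 13 → write 5 carry 1
  2×2+1 = 5 → write 5
  7×2 = 14 → write 6 carry 1
  4×2+1 = 9 → write 1 carry 1
  2×2+1 = 5 → write 5
  4×2 = 8 → write 0 carry 1
  7×2+1 = 15 → write 7 carry 1
  3×2+1 = 7 → write 7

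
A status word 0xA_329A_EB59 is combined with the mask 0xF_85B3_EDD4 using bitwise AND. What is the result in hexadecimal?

0xA0092E950

AND each hex digit independently (no carries):
  A&F=A, 3&8=0, 2&5=0, 9&B=9, A&3=2, E&E=E, B&D=9, 5&D=5, 9&4=0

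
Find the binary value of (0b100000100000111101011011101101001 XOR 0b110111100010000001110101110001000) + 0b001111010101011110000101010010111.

First 0b100000100000111101011011101101001 XOR 0b110111100010000001110101110001000 = 0b010111000010111100101110011100001.
Add column by column in base 2, right to left:
  1+1 = 0 carry 1
  0+1+1 = 0 carry 1
  0+1+1 = 0 carry 1
  0+0+1 = 1
  0+1 = 1
  1+0 = 1
  1+0 = 1
  1+1 = 0 carry 1
  0+0+1 = 1
  0+1 = 1
  1+0 = 1
  1+1 = 0 carry 1
  1+0+1 = 0 carry 1
  0+0+1 = 1
  1+0 = 1
  0+0 = 0
  0+1 = 1
  1+1 = 0 carry 1
  1+1+1 = 1 carry 1
  1+1+1 = 1 carry 1
  1+0+1 = 0 carry 1
  0+1+1 = 0 carry 1
  1+0+1 = 0 carry 1
  0+1+1 = 0 carry 1
  0+0+1 = 1
  0+1 = 1
  0+0 = 0
  1+1 = 0 carry 1
  1+1+1 = 1 carry 1
  1+1+1 = 1 carry 1
  0+1+1 = 0 carry 1
  1+0+1 = 0 carry 1
  final carry 1

0b100110011000011010110011101111000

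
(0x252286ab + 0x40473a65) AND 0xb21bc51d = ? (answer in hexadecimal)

Add column by column in base 16, right to left:
  b+5 = 0 carry 1
  a+6+1 = 1 carry 1
  6+a+1 = 1 carry 1
  8+3+1 = c
  2+7 = 9
  2+4 = 6
  5+0 = 5
  2+4 = 6
Sum = 0x6569c110; now AND with 0xb21bc51d:
  6&b=2, 5&2=0, 6&1=0, 9&b=9, c&c=c, 1&5=1, 1&1=1, 0&d=0

0x2009c110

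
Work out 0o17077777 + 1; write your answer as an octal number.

The trailing 5 digits are 7 (max in base 8), so adding 1 cascades: they roll to 0 and the next digit up increments.

0o17100000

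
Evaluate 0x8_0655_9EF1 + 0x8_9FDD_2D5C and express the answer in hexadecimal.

Add column by column in base 16, right to left:
  1+C = D
  F+5 = 4 carry 1
  E+D+1 = C carry 1
  9+2+1 = C
  5+D = 2 carry 1
  5+D+1 = 3 carry 1
  6+F+1 = 6 carry 1
  0+9+1 = A
  8+8 = 0 carry 1
  final carry 1

0x10A632CC4D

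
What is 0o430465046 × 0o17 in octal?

0o10161034072

Multiply each base-8 digit by 15, carrying:
  6×15 = 90 → write 2 carry 11
  4×15+11 = 71 → write 7 carry 8
  0×15+8 = 8 → write 0 carry 1
  5×15+1 = 76 → write 4 carry 9
  6×15+9 = 99 → write 3 carry 12
  4×15+12 = 72 → write 0 carry 9
  0×15+9 = 9 → write 1 carry 1
  3×15+1 = 46 → write 6 carry 5
  4×15+5 = 65 → write 1 carry 8
  remaining carry: 10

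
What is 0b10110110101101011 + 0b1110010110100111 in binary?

Add column by column in base 2, right to left:
  1+1 = 0 carry 1
  1+1+1 = 1 carry 1
  0+1+1 = 0 carry 1
  1+0+1 = 0 carry 1
  0+0+1 = 1
  1+1 = 0 carry 1
  1+0+1 = 0 carry 1
  0+1+1 = 0 carry 1
  1+1+1 = 1 carry 1
  0+0+1 = 1
  1+1 = 0 carry 1
  1+0+1 = 0 carry 1
  0+0+1 = 1
  1+1 = 0 carry 1
  1+1+1 = 1 carry 1
  0+1+1 = 0 carry 1
  1+0+1 = 0 carry 1
  final carry 1

0b100101001100010010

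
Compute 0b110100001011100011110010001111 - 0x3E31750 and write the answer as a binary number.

0b110000010010110010010100111111

0x3E31750 = 0b11111000110001011101010000 in binary.
Subtract column by column in base 2:
  1-0 → 1
  1-0 → 1
  1-0 → 1
  1-0 → 1
  0-1 → 1 (borrow)
  0-0-1 → 1 (borrow)
  0-1-1 → 0 (borrow)
  1-0-1 → 0
  0-1 → 1 (borrow)
  0-1-1 → 0 (borrow)
  1-1-1 → 1 (borrow)
  1-0-1 → 0
  1-1 → 0
  1-0 → 1
  0-0 → 0
  0-0 → 0
  0-1 → 1 (borrow)
  1-1-1 → 1 (borrow)
  1-0-1 → 0
  1-0 → 1
  0-0 → 0
  1-1 → 0
  0-1 → 1 (borrow)
  0-1-1 → 0 (borrow)
  0-1-1 → 0 (borrow)
  0-1-1 → 0 (borrow)
  1-0-1 → 0
  0-0 → 0
  1-0 → 1
  1-0 → 1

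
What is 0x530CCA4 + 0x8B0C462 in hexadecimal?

Add column by column in base 16, right to left:
  4+2 = 6
  A+6 = 0 carry 1
  C+4+1 = 1 carry 1
  C+C+1 = 9 carry 1
  0+0+1 = 1
  3+B = E
  5+8 = D

0xDE19106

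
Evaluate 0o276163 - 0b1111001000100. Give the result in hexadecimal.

0o276163 = 0x17c73 in hexadecimal.
0b1111001000100 = 0x1e44 in hexadecimal.
Subtract column by column in base 16:
  3-4 → f (borrow)
  7-4-1 → 2
  c-e → e (borrow)
  7-1-1 → 5
  1-0 → 1

0x15e2f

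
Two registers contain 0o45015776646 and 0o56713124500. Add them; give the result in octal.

Add column by column in base 8, right to left:
  6+0 = 6
  4+0 = 4
  6+5 = 3 carry 1
  6+4+1 = 3 carry 1
  7+2+1 = 2 carry 1
  7+1+1 = 1 carry 1
  5+3+1 = 1 carry 1
  1+1+1 = 3
  0+7 = 7
  5+6 = 3 carry 1
  4+5+1 = 2 carry 1
  final carry 1

0o123731123346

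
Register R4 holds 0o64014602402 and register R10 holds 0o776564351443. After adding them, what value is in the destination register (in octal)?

0o1062601154045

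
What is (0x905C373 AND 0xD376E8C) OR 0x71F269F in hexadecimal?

0xF1F669F

0x905C373 AND 0xD376E8C = 0x9054200.
Then OR with 0x71F269F.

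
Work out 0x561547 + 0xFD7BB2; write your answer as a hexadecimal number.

0x15390F9

Add column by column in base 16, right to left:
  7+2 = 9
  4+B = F
  5+B = 0 carry 1
  1+7+1 = 9
  6+D = 3 carry 1
  5+F+1 = 5 carry 1
  final carry 1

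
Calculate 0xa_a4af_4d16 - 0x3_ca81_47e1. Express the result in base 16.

0x6da2e0535

Subtract column by column in base 16:
  6-1 → 5
  1-e → 3 (borrow)
  d-7-1 → 5
  4-4 → 0
  f-1 → e
  a-8 → 2
  4-a → a (borrow)
  a-c-1 → d (borrow)
  a-3-1 → 6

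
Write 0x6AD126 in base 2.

0b11010101101000100100110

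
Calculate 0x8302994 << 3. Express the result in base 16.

3 bits is not a whole number of base-16 digits; in binary: 1000001100000010100110010100 << 3 = 1000001100000010100110010100000.

0x41814CA0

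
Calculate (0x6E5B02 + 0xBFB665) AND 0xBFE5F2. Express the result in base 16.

0x2E0162

Add column by column in base 16, right to left:
  2+5 = 7
  0+6 = 6
  B+6 = 1 carry 1
  5+B+1 = 1 carry 1
  E+F+1 = E carry 1
  6+B+1 = 2 carry 1
  final carry 1
Sum = 0x12E1167; now AND with 0xBFE5F2:
  1&0=0, 2&B=2, E&F=E, 1&E=0, 1&5=1, 6&F=6, 7&2=2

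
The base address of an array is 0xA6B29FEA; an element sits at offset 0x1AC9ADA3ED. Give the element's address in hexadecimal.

Add column by column in base 16, right to left:
  A+D = 7 carry 1
  E+E+1 = D carry 1
  F+3+1 = 3 carry 1
  9+A+1 = 4 carry 1
  2+D+1 = 0 carry 1
  B+A+1 = 6 carry 1
  6+9+1 = 0 carry 1
  A+C+1 = 7 carry 1
  0+A+1 = B
  0+1 = 1

0x1B706043D7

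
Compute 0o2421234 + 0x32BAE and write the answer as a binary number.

0o2421234 = 0b10100010001010011100 in binary.
0x32BAE = 0b110010101110101110 in binary.
Add column by column in base 2, right to left:
  0+0 = 0
  0+1 = 1
  1+1 = 0 carry 1
  1+1+1 = 1 carry 1
  1+0+1 = 0 carry 1
  0+1+1 = 0 carry 1
  0+0+1 = 1
  1+1 = 0 carry 1
  0+1+1 = 0 carry 1
  1+1+1 = 1 carry 1
  0+0+1 = 1
  0+1 = 1
  0+0 = 0
  1+1 = 0 carry 1
  0+0+1 = 1
  0+0 = 0
  0+1 = 1
  1+1 = 0 carry 1
  0+0+1 = 1
  1+0 = 1

0b11010100111001001010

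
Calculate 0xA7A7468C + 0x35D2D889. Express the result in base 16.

0xDD7A1F15

Add column by column in base 16, right to left:
  C+9 = 5 carry 1
  8+8+1 = 1 carry 1
  6+8+1 = F
  4+D = 1 carry 1
  7+2+1 = A
  A+D = 7 carry 1
  7+5+1 = D
  A+3 = D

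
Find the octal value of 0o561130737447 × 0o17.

0o12641466031511

Multiply each base-8 digit by 15, carrying:
  7×15 = 105 → write 1 carry 13
  4×15+13 = 73 → write 1 carry 9
  4×15+9 = 69 → write 5 carry 8
  7×15+8 = 113 → write 1 carry 14
  3×15+14 = 59 → write 3 carry 7
  7×15+7 = 112 → write 0 carry 14
  0×15+14 = 14 → write 6 carry 1
  3×15+1 = 46 → write 6 carry 5
  1×15+5 = 20 → write 4 carry 2
  1×15+2 = 17 → write 1 carry 2
  6×15+2 = 92 → write 4 carry 11
  5×15+11 = 86 → write 6 carry 10
  remaining carry: 12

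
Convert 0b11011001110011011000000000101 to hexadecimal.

0x1b39b005

Group the bits into nibbles: 0001 1011 0011 1001 1011 0000 0000 0101 → 1b39b005.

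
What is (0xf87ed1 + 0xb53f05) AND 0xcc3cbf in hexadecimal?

Add column by column in base 16, right to left:
  1+5 = 6
  d+0 = d
  e+f = d carry 1
  7+3+1 = b
  8+5 = d
  f+b = a carry 1
  final carry 1
Sum = 0x1adbdd6; now AND with 0xcc3cbf:
  1&0=0, a&c=8, d&c=c, b&3=3, d&c=c, d&b=9, 6&f=6

0x8c3c96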